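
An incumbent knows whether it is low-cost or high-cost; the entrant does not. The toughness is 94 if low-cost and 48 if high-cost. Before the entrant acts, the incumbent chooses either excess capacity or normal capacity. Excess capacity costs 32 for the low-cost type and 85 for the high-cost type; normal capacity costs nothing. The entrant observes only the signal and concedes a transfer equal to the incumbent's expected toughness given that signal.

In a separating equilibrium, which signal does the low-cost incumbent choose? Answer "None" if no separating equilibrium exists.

excess capacity

Try low-cost → excess capacity, high-cost → normal capacity:
  Under separation the entrant infers type exactly: excess capacity → low-cost (pays 94), normal capacity → high-cost (pays 48).
  Low-cost: excess capacity gives 94 − 32 = 62; normal capacity gives 48 − 0 = 48. No deviation. ✓
  High-cost: normal capacity gives 48 − 0 = 48; excess capacity gives 94 − 85 = 9. No deviation. ✓
Both hold — the low-cost type sends excess capacity.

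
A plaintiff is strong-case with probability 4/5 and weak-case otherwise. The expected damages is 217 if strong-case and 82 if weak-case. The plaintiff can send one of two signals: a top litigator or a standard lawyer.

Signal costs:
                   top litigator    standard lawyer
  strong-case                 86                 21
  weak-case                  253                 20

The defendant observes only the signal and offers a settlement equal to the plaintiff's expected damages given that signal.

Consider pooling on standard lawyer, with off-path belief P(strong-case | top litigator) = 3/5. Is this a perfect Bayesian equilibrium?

At the pooled signal (standard lawyer) the defendant holds the prior 4/5 and pays 4/5·217 + 1/5·82 = 190. Off-path (top litigator) belief 3/5 gives 3/5·217 + 2/5·82 = 163.
Strong-case: standard lawyer gives 190 − 21 = 169; top litigator gives 163 − 86 = 77. Stays. ✓
Weak-case: standard lawyer gives 190 − 20 = 170; top litigator gives 163 − 253 = -90. Stays. ✓

Yes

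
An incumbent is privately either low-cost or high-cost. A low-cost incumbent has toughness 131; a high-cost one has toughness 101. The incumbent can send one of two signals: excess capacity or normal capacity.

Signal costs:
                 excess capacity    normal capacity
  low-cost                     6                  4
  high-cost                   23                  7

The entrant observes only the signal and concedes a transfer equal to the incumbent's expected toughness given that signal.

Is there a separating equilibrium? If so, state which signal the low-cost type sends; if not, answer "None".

Try low-cost → excess capacity, high-cost → normal capacity:
  Under separation the entrant infers type exactly: excess capacity → low-cost (pays 131), normal capacity → high-cost (pays 101).
  Low-cost: excess capacity gives 131 − 6 = 125; normal capacity gives 101 − 4 = 97. No deviation. ✓
  High-cost: normal capacity gives 101 − 7 = 94; excess capacity gives 131 − 23 = 108. Would deviate. ✗
Try low-cost → normal capacity, high-cost → excess capacity:
  Under separation the entrant infers type exactly: normal capacity → low-cost (pays 131), excess capacity → high-cost (pays 101).
  Low-cost: normal capacity gives 131 − 4 = 127; excess capacity gives 101 − 6 = 95. No deviation. ✓
  High-cost: excess capacity gives 101 − 23 = 78; normal capacity gives 131 − 7 = 124. Would deviate. ✗
Neither assignment is incentive-compatible.

None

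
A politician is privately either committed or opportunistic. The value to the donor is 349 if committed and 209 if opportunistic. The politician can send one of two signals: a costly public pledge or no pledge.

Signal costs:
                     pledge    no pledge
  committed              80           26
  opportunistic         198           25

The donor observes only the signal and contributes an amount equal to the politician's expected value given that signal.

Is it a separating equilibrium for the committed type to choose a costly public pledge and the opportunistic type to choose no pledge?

If types separate, pledge earns payment 349 and no pledge earns 209.
Committed: pledge gives 349 − 80 = 269; no pledge gives 209 − 26 = 183. No deviation. ✓
Opportunistic: no pledge gives 209 − 25 = 184; pledge gives 349 − 198 = 151. No deviation. ✓
Both incentive constraints hold.

Yes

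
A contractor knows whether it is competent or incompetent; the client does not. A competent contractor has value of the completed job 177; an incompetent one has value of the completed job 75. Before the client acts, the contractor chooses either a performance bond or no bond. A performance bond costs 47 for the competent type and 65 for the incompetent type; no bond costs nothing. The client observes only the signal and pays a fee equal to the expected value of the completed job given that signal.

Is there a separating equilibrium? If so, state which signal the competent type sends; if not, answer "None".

Try competent → bond, incompetent → no bond:
  If types separate, bond earns payment 177 and no bond earns 75.
  Competent: bond gives 177 − 47 = 130; no bond gives 75 − 0 = 75. No deviation. ✓
  Incompetent: no bond gives 75 − 0 = 75; bond gives 177 − 65 = 112. Would deviate. ✗
Try competent → no bond, incompetent → bond:
  If types separate, no bond earns payment 177 and bond earns 75.
  Competent: no bond gives 177 − 0 = 177; bond gives 75 − 47 = 28. No deviation. ✓
  Incompetent: bond gives 75 − 65 = 10; no bond gives 177 − 0 = 177. Would deviate. ✗
Neither assignment is incentive-compatible.

None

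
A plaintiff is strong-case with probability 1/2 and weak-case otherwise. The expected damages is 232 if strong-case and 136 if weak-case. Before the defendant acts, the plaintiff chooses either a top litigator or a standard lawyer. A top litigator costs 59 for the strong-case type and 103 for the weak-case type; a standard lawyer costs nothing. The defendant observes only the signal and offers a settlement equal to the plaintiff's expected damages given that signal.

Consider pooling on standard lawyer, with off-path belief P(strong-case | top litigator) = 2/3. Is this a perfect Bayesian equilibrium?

At the pooled signal (standard lawyer) the defendant holds the prior 1/2 and pays 1/2·232 + 1/2·136 = 184. Off-path (top litigator) belief 2/3 gives 2/3·232 + 1/3·136 = 200.
Strong-case: standard lawyer gives 184 − 0 = 184; top litigator gives 200 − 59 = 141. Stays. ✓
Weak-case: standard lawyer gives 184 − 0 = 184; top litigator gives 200 − 103 = 97. Stays. ✓

Yes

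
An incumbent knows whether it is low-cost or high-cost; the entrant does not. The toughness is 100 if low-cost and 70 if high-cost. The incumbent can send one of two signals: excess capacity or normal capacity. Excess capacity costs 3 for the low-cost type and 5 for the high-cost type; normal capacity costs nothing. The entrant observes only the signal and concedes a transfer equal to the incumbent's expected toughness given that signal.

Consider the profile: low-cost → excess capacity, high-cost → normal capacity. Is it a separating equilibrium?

No

If types separate, excess capacity earns payment 100 and normal capacity earns 70.
Low-cost: excess capacity gives 100 − 3 = 97; normal capacity gives 70 − 0 = 70. No deviation. ✓
High-cost: normal capacity gives 70 − 0 = 70; excess capacity gives 100 − 5 = 95. Would deviate. ✗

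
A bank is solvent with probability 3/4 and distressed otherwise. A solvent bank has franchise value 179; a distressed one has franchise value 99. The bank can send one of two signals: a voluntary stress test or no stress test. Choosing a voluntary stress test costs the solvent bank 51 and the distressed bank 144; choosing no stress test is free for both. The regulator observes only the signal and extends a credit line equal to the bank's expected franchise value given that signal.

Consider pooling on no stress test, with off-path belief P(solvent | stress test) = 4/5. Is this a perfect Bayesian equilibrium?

At the pooled signal (no stress test) the regulator holds the prior 3/4 and pays 3/4·179 + 1/4·99 = 159. Off-path (stress test) belief 4/5 gives 4/5·179 + 1/5·99 = 163.
Solvent: no stress test gives 159 − 0 = 159; stress test gives 163 − 51 = 112. Stays. ✓
Distressed: no stress test gives 159 − 0 = 159; stress test gives 163 − 144 = 19. Stays. ✓

Yes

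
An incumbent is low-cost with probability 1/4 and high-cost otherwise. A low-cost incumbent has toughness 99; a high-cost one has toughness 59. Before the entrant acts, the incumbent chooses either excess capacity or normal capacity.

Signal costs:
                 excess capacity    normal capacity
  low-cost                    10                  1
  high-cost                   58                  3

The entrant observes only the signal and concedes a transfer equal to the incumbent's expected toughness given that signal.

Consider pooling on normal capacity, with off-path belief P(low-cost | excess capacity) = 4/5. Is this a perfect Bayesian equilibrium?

At the pooled signal (normal capacity) the entrant holds the prior 1/4 and pays 1/4·99 + 3/4·59 = 69. Off-path (excess capacity) belief 4/5 gives 4/5·99 + 1/5·59 = 91.
Low-cost: normal capacity gives 69 − 1 = 68; excess capacity gives 91 − 10 = 81. Deviates. ✗
High-cost: normal capacity gives 69 − 3 = 66; excess capacity gives 91 − 58 = 33. Stays. ✓

No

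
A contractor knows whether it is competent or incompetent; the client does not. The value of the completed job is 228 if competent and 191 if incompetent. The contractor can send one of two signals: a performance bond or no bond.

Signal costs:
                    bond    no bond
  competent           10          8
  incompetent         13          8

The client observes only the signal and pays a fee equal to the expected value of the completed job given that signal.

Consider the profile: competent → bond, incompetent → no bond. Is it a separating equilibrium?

If types separate, bond earns payment 228 and no bond earns 191.
Competent: bond gives 228 − 10 = 218; no bond gives 191 − 8 = 183. No deviation. ✓
Incompetent: no bond gives 191 − 8 = 183; bond gives 228 − 13 = 215. Would deviate. ✗

No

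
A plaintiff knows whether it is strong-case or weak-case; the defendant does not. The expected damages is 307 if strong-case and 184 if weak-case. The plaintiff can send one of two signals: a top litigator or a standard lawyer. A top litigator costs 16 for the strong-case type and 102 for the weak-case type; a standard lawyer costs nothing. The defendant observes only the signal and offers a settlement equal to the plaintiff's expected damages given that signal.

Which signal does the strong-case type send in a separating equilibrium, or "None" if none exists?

None

Try strong-case → top litigator, weak-case → standard lawyer:
  Under separation the defendant infers type exactly: top litigator → strong-case (pays 307), standard lawyer → weak-case (pays 184).
  Strong-case: top litigator gives 307 − 16 = 291; standard lawyer gives 184 − 0 = 184. No deviation. ✓
  Weak-case: standard lawyer gives 184 − 0 = 184; top litigator gives 307 − 102 = 205. Would deviate. ✗
Try strong-case → standard lawyer, weak-case → top litigator:
  Under separation the defendant infers type exactly: standard lawyer → strong-case (pays 307), top litigator → weak-case (pays 184).
  Strong-case: standard lawyer gives 307 − 0 = 307; top litigator gives 184 − 16 = 168. No deviation. ✓
  Weak-case: top litigator gives 184 − 102 = 82; standard lawyer gives 307 − 0 = 307. Would deviate. ✗
Neither assignment is incentive-compatible.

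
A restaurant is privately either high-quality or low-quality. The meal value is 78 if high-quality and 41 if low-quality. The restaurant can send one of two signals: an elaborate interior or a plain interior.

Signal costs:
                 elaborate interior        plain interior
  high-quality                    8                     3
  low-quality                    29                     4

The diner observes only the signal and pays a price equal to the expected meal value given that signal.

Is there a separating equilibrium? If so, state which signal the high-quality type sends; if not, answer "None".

None

Try high-quality → elaborate interior, low-quality → plain interior:
  Under separation the diner infers type exactly: elaborate interior → high-quality (pays 78), plain interior → low-quality (pays 41).
  High-quality: elaborate interior gives 78 − 8 = 70; plain interior gives 41 − 3 = 38. No deviation. ✓
  Low-quality: plain interior gives 41 − 4 = 37; elaborate interior gives 78 − 29 = 49. Would deviate. ✗
Try high-quality → plain interior, low-quality → elaborate interior:
  Under separation the diner infers type exactly: plain interior → high-quality (pays 78), elaborate interior → low-quality (pays 41).
  High-quality: plain interior gives 78 − 3 = 75; elaborate interior gives 41 − 8 = 33. No deviation. ✓
  Low-quality: elaborate interior gives 41 − 29 = 12; plain interior gives 78 − 4 = 74. Would deviate. ✗
Neither assignment is incentive-compatible.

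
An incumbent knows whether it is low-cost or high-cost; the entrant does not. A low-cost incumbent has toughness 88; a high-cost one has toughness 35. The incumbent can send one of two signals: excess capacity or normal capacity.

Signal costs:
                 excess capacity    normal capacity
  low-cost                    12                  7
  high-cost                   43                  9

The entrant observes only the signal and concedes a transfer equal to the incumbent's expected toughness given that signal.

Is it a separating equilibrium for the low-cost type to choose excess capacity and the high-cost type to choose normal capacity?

If types separate, excess capacity earns payment 88 and normal capacity earns 35.
Low-cost: excess capacity gives 88 − 12 = 76; normal capacity gives 35 − 7 = 28. No deviation. ✓
High-cost: normal capacity gives 35 − 9 = 26; excess capacity gives 88 − 43 = 45. Would deviate. ✗

No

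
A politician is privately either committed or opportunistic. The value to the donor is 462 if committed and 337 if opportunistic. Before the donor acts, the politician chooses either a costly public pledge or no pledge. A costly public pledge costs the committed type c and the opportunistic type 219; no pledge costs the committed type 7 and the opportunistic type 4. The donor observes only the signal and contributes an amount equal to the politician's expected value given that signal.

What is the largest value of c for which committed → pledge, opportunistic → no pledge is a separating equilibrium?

Under separation: pledge → committed (pays 462); no pledge → opportunistic (pays 337).
Opportunistic: 337 − 4 = 333 ≥ 462 − 219 = 243. Holds regardless of c. ✓
Committed: 462 − c ≥ 337 − 7, so c ≤ 462 − 330 = 132.

132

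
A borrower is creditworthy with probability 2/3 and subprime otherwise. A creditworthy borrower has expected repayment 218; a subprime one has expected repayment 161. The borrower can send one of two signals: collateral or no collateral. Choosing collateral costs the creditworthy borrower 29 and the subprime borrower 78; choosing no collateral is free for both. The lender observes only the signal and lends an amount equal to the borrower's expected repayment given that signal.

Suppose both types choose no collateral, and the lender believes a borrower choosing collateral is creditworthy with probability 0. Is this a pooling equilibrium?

On the equilibrium path (no collateral) the lender holds the prior 2/3 and pays 2/3·218 + 1/3·161 = 199. Off-path (collateral) belief 0 gives 0·218 + 1·161 = 161.
Creditworthy: no collateral gives 199 − 0 = 199; collateral gives 161 − 29 = 132. Stays. ✓
Subprime: no collateral gives 199 − 0 = 199; collateral gives 161 − 78 = 83. Stays. ✓
Beliefs are Bayes-consistent on-path and both types best-respond.

Yes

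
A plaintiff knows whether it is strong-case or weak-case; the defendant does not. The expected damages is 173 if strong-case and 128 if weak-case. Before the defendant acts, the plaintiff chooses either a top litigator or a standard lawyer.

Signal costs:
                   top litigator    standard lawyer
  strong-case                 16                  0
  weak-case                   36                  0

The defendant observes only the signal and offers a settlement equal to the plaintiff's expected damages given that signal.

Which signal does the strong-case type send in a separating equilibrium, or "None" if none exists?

None

Try strong-case → top litigator, weak-case → standard lawyer:
  Under separation the defendant infers type exactly: top litigator → strong-case (pays 173), standard lawyer → weak-case (pays 128).
  Strong-case: top litigator gives 173 − 16 = 157; standard lawyer gives 128 − 0 = 128. No deviation. ✓
  Weak-case: standard lawyer gives 128 − 0 = 128; top litigator gives 173 − 36 = 137. Would deviate. ✗
Try strong-case → standard lawyer, weak-case → top litigator:
  Under separation the defendant infers type exactly: standard lawyer → strong-case (pays 173), top litigator → weak-case (pays 128).
  Strong-case: standard lawyer gives 173 − 0 = 173; top litigator gives 128 − 16 = 112. No deviation. ✓
  Weak-case: top litigator gives 128 − 36 = 92; standard lawyer gives 173 − 0 = 173. Would deviate. ✗
Neither assignment is incentive-compatible.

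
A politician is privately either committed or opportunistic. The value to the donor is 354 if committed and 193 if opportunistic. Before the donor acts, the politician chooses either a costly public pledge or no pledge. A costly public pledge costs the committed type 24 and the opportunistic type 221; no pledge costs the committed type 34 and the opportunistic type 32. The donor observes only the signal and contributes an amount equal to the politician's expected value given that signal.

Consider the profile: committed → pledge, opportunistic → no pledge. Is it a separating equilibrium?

If types separate, pledge earns payment 354 and no pledge earns 193.
Committed: pledge gives 354 − 24 = 330; no pledge gives 193 − 34 = 159. No deviation. ✓
Opportunistic: no pledge gives 193 − 32 = 161; pledge gives 354 − 221 = 133. No deviation. ✓
Both incentive constraints hold.

Yes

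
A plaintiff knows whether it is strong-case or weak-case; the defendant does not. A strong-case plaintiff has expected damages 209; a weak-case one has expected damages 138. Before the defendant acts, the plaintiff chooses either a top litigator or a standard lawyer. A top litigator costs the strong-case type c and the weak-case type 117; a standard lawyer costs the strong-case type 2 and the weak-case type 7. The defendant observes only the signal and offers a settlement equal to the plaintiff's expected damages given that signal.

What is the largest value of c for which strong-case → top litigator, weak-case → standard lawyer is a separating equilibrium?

73

Under separation: top litigator → strong-case (pays 209); standard lawyer → weak-case (pays 138).
Weak-case: 138 − 7 = 131 ≥ 209 − 117 = 92. Holds regardless of c. ✓
Strong-case: 209 − c ≥ 138 − 2, so c ≤ 209 − 136 = 73.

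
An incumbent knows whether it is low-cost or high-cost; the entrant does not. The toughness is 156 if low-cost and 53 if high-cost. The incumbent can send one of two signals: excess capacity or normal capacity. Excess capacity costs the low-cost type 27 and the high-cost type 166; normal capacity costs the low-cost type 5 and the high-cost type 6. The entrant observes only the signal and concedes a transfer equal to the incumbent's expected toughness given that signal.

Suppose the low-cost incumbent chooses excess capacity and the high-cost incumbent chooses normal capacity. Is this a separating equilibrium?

Yes

If types separate, excess capacity earns payment 156 and normal capacity earns 53.
Low-cost: excess capacity gives 156 − 27 = 129; normal capacity gives 53 − 5 = 48. No deviation. ✓
High-cost: normal capacity gives 53 − 6 = 47; excess capacity gives 156 − 166 = -10. No deviation. ✓
Both incentive constraints hold.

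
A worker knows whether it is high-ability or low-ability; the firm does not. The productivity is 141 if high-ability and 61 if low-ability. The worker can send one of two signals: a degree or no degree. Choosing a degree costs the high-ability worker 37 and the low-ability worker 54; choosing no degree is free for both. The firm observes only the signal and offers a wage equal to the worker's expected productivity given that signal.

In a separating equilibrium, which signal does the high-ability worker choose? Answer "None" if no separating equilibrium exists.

Try high-ability → degree, low-ability → no degree:
  Under separation the firm infers type exactly: degree → high-ability (pays 141), no degree → low-ability (pays 61).
  High-ability: degree gives 141 − 37 = 104; no degree gives 61 − 0 = 61. No deviation. ✓
  Low-ability: no degree gives 61 − 0 = 61; degree gives 141 − 54 = 87. Would deviate. ✗
Try high-ability → no degree, low-ability → degree:
  Under separation the firm infers type exactly: no degree → high-ability (pays 141), degree → low-ability (pays 61).
  High-ability: no degree gives 141 − 0 = 141; degree gives 61 − 37 = 24. No deviation. ✓
  Low-ability: degree gives 61 − 54 = 7; no degree gives 141 − 0 = 141. Would deviate. ✗
Neither assignment is incentive-compatible.

None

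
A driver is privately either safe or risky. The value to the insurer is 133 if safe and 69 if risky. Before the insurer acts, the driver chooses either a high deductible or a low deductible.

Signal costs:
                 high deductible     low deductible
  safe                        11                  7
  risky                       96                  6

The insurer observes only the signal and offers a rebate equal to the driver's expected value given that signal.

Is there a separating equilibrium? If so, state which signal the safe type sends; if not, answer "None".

Try safe → high deductible, risky → low deductible:
  If types separate, high deductible earns payment 133 and low deductible earns 69.
  Safe: high deductible gives 133 − 11 = 122; low deductible gives 69 − 7 = 62. No deviation. ✓
  Risky: low deductible gives 69 − 6 = 63; high deductible gives 133 − 96 = 37. No deviation. ✓
Both hold — the safe type sends high deductible.

high deductible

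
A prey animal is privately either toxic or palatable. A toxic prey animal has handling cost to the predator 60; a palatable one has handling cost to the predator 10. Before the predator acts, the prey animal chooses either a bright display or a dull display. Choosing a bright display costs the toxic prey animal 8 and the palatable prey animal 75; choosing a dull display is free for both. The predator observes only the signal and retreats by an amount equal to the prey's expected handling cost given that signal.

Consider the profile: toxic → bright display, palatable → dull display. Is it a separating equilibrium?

Yes

If types separate, bright display earns payment 60 and dull display earns 10.
Toxic: bright display gives 60 − 8 = 52; dull display gives 10 − 0 = 10. No deviation. ✓
Palatable: dull display gives 10 − 0 = 10; bright display gives 60 − 75 = -15. No deviation. ✓
Neither type gains from mimicking the other.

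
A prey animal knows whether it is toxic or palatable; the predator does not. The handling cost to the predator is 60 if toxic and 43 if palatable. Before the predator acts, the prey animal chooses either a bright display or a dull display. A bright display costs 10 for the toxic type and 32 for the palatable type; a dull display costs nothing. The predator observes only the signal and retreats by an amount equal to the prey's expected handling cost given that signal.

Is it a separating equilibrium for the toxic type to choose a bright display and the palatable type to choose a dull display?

Yes

If types separate, bright display earns payment 60 and dull display earns 43.
Toxic: bright display gives 60 − 10 = 50; dull display gives 43 − 0 = 43. No deviation. ✓
Palatable: dull display gives 43 − 0 = 43; bright display gives 60 − 32 = 28. No deviation. ✓
Neither type gains from mimicking the other.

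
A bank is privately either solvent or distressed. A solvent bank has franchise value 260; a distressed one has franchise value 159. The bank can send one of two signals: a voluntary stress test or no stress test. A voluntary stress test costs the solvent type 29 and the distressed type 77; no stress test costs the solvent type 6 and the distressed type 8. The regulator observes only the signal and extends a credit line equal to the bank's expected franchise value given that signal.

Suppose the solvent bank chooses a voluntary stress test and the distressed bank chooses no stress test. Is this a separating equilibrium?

No

If types separate, stress test earns payment 260 and no stress test earns 159.
Solvent: stress test gives 260 − 29 = 231; no stress test gives 159 − 6 = 153. No deviation. ✓
Distressed: no stress test gives 159 − 8 = 151; stress test gives 260 − 77 = 183. Would deviate. ✗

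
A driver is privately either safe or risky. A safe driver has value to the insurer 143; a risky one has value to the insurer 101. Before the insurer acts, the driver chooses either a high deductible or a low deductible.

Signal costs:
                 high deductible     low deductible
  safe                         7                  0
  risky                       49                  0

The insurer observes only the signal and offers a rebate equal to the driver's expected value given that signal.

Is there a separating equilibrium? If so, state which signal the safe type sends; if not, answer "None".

high deductible

Try safe → high deductible, risky → low deductible:
  If types separate, high deductible earns payment 143 and low deductible earns 101.
  Safe: high deductible gives 143 − 7 = 136; low deductible gives 101 − 0 = 101. No deviation. ✓
  Risky: low deductible gives 101 − 0 = 101; high deductible gives 143 − 49 = 94. No deviation. ✓
Both hold — the safe type sends high deductible.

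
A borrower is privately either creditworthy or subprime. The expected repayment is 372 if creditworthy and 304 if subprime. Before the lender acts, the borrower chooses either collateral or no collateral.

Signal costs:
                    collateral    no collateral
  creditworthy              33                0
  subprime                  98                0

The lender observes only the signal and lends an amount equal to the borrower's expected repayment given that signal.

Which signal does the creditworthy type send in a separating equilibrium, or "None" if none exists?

Try creditworthy → collateral, subprime → no collateral:
  If types separate, collateral earns payment 372 and no collateral earns 304.
  Creditworthy: collateral gives 372 − 33 = 339; no collateral gives 304 − 0 = 304. No deviation. ✓
  Subprime: no collateral gives 304 − 0 = 304; collateral gives 372 − 98 = 274. No deviation. ✓
Both hold — the creditworthy type sends collateral.

collateral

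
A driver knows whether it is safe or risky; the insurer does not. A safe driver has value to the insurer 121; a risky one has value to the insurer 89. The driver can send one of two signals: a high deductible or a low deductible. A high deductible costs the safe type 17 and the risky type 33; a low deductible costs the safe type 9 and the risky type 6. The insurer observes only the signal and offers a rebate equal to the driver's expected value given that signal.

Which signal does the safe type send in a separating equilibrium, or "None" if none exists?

Try safe → high deductible, risky → low deductible:
  Under separation the insurer infers type exactly: high deductible → safe (pays 121), low deductible → risky (pays 89).
  Safe: high deductible gives 121 − 17 = 104; low deductible gives 89 − 9 = 80. No deviation. ✓
  Risky: low deductible gives 89 − 6 = 83; high deductible gives 121 − 33 = 88. Would deviate. ✗
Try safe → low deductible, risky → high deductible:
  Under separation the insurer infers type exactly: low deductible → safe (pays 121), high deductible → risky (pays 89).
  Safe: low deductible gives 121 − 9 = 112; high deductible gives 89 − 17 = 72. No deviation. ✓
  Risky: high deductible gives 89 − 33 = 56; low deductible gives 121 − 6 = 115. Would deviate. ✗
Neither assignment is incentive-compatible.

None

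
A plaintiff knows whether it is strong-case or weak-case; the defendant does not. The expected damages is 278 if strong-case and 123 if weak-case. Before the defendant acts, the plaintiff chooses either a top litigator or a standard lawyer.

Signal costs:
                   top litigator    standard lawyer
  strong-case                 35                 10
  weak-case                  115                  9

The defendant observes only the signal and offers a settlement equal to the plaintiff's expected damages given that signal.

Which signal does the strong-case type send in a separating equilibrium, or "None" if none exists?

Try strong-case → top litigator, weak-case → standard lawyer:
  If types separate, top litigator earns payment 278 and standard lawyer earns 123.
  Strong-case: top litigator gives 278 − 35 = 243; standard lawyer gives 123 − 10 = 113. No deviation. ✓
  Weak-case: standard lawyer gives 123 − 9 = 114; top litigator gives 278 − 115 = 163. Would deviate. ✗
Try strong-case → standard lawyer, weak-case → top litigator:
  If types separate, standard lawyer earns payment 278 and top litigator earns 123.
  Strong-case: standard lawyer gives 278 − 10 = 268; top litigator gives 123 − 35 = 88. No deviation. ✓
  Weak-case: top litigator gives 123 − 115 = 8; standard lawyer gives 278 − 9 = 269. Would deviate. ✗
Neither assignment is incentive-compatible.

None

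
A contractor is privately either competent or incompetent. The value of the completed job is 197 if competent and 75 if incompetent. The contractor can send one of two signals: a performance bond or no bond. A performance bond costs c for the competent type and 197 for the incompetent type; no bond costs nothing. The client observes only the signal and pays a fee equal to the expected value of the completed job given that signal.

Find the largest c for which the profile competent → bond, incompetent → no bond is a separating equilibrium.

122

Under separation: bond → competent (pays 197); no bond → incompetent (pays 75).
Incompetent: 75 − 0 = 75 ≥ 197 − 197 = 0. Holds regardless of c. ✓
Competent: 197 − c ≥ 75 − 0, so c ≤ 197 − 75 = 122.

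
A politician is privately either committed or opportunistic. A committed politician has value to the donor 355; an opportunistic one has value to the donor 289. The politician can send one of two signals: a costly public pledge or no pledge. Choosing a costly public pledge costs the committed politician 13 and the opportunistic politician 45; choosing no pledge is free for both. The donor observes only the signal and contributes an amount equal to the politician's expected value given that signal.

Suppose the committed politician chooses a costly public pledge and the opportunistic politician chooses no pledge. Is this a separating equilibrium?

No

If types separate, pledge earns payment 355 and no pledge earns 289.
Committed: pledge gives 355 − 13 = 342; no pledge gives 289 − 0 = 289. No deviation. ✓
Opportunistic: no pledge gives 289 − 0 = 289; pledge gives 355 − 45 = 310. Would deviate. ✗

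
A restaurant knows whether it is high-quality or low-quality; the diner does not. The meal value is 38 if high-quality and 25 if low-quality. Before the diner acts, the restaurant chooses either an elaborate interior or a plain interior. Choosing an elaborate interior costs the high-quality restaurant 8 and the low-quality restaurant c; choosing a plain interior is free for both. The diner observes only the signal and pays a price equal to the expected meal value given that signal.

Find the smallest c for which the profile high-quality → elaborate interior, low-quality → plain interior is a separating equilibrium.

Under separation: elaborate interior → high-quality (pays 38); plain interior → low-quality (pays 25).
High-quality: 38 − 8 = 30 ≥ 25 − 0 = 25. Holds regardless of c. ✓
Low-quality: 25 − 0 ≥ 38 − c, so c ≥ 38 − 25 = 13.

13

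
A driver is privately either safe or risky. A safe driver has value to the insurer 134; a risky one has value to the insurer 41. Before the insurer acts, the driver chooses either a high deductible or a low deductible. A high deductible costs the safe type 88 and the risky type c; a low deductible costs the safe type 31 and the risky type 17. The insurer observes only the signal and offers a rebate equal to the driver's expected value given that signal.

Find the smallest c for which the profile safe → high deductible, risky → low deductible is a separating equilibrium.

110

Under separation: high deductible → safe (pays 134); low deductible → risky (pays 41).
Safe: 134 − 88 = 46 ≥ 41 − 31 = 10. Holds regardless of c. ✓
Risky: 41 − 17 ≥ 134 − c, so c ≥ 134 − 24 = 110.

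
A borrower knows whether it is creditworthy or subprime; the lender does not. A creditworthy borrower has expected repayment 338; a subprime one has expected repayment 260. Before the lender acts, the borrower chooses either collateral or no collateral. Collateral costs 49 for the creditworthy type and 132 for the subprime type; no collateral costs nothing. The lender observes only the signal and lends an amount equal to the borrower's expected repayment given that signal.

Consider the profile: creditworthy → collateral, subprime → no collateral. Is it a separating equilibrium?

Yes

If types separate, collateral earns payment 338 and no collateral earns 260.
Creditworthy: collateral gives 338 − 49 = 289; no collateral gives 260 − 0 = 260. No deviation. ✓
Subprime: no collateral gives 260 − 0 = 260; collateral gives 338 − 132 = 206. No deviation. ✓
Both incentive constraints hold.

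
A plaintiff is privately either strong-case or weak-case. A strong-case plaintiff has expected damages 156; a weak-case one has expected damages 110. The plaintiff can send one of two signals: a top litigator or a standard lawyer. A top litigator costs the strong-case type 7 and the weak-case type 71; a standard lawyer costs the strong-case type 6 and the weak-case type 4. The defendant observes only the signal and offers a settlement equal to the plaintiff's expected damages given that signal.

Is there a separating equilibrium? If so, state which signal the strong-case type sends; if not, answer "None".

Try strong-case → top litigator, weak-case → standard lawyer:
  Under separation the defendant infers type exactly: top litigator → strong-case (pays 156), standard lawyer → weak-case (pays 110).
  Strong-case: top litigator gives 156 − 7 = 149; standard lawyer gives 110 − 6 = 104. No deviation. ✓
  Weak-case: standard lawyer gives 110 − 4 = 106; top litigator gives 156 − 71 = 85. No deviation. ✓
Both hold — the strong-case type sends top litigator.

top litigator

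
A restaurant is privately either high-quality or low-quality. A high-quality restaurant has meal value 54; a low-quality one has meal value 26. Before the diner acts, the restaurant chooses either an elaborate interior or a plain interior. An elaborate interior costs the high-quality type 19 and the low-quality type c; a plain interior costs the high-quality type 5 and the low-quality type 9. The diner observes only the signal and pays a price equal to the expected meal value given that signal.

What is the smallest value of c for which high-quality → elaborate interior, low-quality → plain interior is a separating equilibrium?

37

Under separation: elaborate interior → high-quality (pays 54); plain interior → low-quality (pays 26).
High-quality: 54 − 19 = 35 ≥ 26 − 5 = 21. Holds regardless of c. ✓
Low-quality: 26 − 9 ≥ 54 − c, so c ≥ 54 − 17 = 37.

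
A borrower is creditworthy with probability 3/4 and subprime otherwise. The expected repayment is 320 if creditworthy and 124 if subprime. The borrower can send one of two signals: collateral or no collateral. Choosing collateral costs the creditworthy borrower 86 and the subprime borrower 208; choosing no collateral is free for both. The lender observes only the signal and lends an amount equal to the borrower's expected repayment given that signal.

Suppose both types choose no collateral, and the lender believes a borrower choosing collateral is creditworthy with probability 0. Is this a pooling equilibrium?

Yes

At the pooled signal (no collateral) the lender holds the prior 3/4 and pays 3/4·320 + 1/4·124 = 271. Off-path (collateral) belief 0 gives 0·320 + 1·124 = 124.
Creditworthy: no collateral gives 271 − 0 = 271; collateral gives 124 − 86 = 38. Stays. ✓
Subprime: no collateral gives 271 − 0 = 271; collateral gives 124 − 208 = -84. Stays. ✓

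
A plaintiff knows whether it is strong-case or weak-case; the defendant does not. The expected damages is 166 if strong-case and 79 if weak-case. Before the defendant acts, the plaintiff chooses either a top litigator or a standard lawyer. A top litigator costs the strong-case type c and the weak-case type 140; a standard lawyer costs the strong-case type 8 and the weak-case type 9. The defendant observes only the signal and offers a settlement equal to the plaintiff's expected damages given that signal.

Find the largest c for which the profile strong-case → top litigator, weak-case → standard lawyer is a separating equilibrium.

95

Under separation: top litigator → strong-case (pays 166); standard lawyer → weak-case (pays 79).
Weak-case: 79 − 9 = 70 ≥ 166 − 140 = 26. Holds regardless of c. ✓
Strong-case: 166 − c ≥ 79 − 8, so c ≤ 166 − 71 = 95.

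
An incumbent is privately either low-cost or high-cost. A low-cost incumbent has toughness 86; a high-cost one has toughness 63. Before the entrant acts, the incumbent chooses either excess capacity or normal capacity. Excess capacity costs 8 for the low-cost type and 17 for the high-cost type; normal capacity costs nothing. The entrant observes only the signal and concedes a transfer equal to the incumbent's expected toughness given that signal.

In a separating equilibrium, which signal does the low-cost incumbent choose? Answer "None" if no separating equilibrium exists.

None

Try low-cost → excess capacity, high-cost → normal capacity:
  If types separate, excess capacity earns payment 86 and normal capacity earns 63.
  Low-cost: excess capacity gives 86 − 8 = 78; normal capacity gives 63 − 0 = 63. No deviation. ✓
  High-cost: normal capacity gives 63 − 0 = 63; excess capacity gives 86 − 17 = 69. Would deviate. ✗
Try low-cost → normal capacity, high-cost → excess capacity:
  If types separate, normal capacity earns payment 86 and excess capacity earns 63.
  Low-cost: normal capacity gives 86 − 0 = 86; excess capacity gives 63 − 8 = 55. No deviation. ✓
  High-cost: excess capacity gives 63 − 17 = 46; normal capacity gives 86 − 0 = 86. Would deviate. ✗
Neither assignment is incentive-compatible.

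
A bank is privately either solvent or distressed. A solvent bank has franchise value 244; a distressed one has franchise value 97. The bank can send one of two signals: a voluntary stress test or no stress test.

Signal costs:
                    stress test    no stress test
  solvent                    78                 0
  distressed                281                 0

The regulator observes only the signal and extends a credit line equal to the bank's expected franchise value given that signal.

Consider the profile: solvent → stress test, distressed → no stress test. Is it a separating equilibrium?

Yes

If types separate, stress test earns payment 244 and no stress test earns 97.
Solvent: stress test gives 244 − 78 = 166; no stress test gives 97 − 0 = 97. No deviation. ✓
Distressed: no stress test gives 97 − 0 = 97; stress test gives 244 − 281 = -37. No deviation. ✓
Neither type gains from mimicking the other.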